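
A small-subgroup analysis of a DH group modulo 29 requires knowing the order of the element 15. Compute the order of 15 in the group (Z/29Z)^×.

28

ord(15) | φ(29) = 29 − 1 = 28 = 2^2 · 7.
Divisors of 28: 1, 2, 4, 7, 14, 28.
Test each divisor d:
15^1 ≡ 15
15^2 ≡ 22
15^4 ≡ 20
15^7 ≡ 17
15^14 ≡ 28
15^28 ≡ 1
So ord_29(15) = 28.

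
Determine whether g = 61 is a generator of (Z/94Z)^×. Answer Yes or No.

No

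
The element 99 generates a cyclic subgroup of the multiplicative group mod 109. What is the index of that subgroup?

ord(99) | φ(109) = 109 − 1 = 108 = 2^2 · 3^3.
Divisors of 108: 1, 2, 3, 4, 6, 9, 12, 18, 27, 36, 54, 108.
Evaluate successive powers at the divisors of 108:
99^1 ≡ 99 (mod 109)
99^2 ≡ 100 (mod 109)
99^3 ≡ 90 (mod 109)
99^4 ≡ 81 (mod 109)
99^6 ≡ 34 (mod 109)
99^9 ≡ 8 (mod 109)
99^12 ≡ 66 (mod 109)
99^18 ≡ 64 (mod 109)
99^27 ≡ 76 (mod 109)
99^36 ≡ 63 (mod 109)
99^54 ≡ 108 (mod 109)
99^108 ≡ 1 (mod 109) ✓
So ord_109(99) = 108, hence |⟨99⟩| = 108.
The index is φ(109) / ord(99) = 108 / 108 = 1.

1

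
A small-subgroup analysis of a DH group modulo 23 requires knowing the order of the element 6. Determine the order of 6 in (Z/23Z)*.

11

The order of 6 must divide φ(23) = 23 − 1 = 22 = 2 · 11.
Divisors of 22: 1, 2, 11, 22.
Check 6^d mod 23 for each divisor in increasing order:
6^1 ≡ 6 (mod 23)
6^2 ≡ 13 (mod 23)
6^11 ≡ 1 (mod 23) ✓
The smallest such exponent is 11, so the order of 6 is 11.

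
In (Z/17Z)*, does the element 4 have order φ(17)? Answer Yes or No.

No

φ(17) = 17 − 1 = 16 = 2^4.
It suffices to check that the order of 4 is not a proper divisor of 16: compute 4^(16/q) for q ∈ {2}.
4^8 ≡ 1 (mod 17)  [q = 2: ≡ 1 ✗]
Since 4^8 ≡ 1, the order of 4 divides 8 < 16, so 4 is not a primitive root.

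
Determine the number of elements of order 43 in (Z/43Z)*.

φ(43) = 43 − 1 = 42 = 2 · 3 · 7.
(Z/43Z)^× is cyclic (|G| = 42); a cyclic group of order m has exactly φ(d) elements of each order d | m, and none otherwise.
Since 43 ∤ 42, the count is 0.

0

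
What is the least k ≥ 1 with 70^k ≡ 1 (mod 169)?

4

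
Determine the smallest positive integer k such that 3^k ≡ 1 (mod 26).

ord(3) | φ(26) = φ(2)·φ(13) = 1·12 = 12 = 2^2 · 3.
Divisors of 12: 1, 2, 3, 4, 6, 12.
Test each divisor d:
3^1 ≡ 3 (mod 26)
3^2 ≡ 9 (mod 26)
3^3 ≡ 1 (mod 26) ✓
Therefore the multiplicative order of 3 modulo 26 is 3.

3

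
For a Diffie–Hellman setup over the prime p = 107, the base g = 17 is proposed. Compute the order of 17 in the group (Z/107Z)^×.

106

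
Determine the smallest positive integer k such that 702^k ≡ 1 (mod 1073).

The order of 702 must divide φ(1073) = φ(29·37) = (29−1)·(37−1) = 28·36 = 1008 = 2^4 · 3^2 · 7.
Divisors of 1008: 1, 2, 3, 4, 6, 7, 8, 9, 12, 14, 16, 18, 21, 24, 28, 36, 42, 48, 56, 63, 72, 84, 112, 126, 144, 168, 252, 336, 504, 1008.
Test each divisor d:
702^1 ≡ 702 (mod 1073)
702^2 ≡ 297 (mod 1073)
702^3 ≡ 332 (mod 1073)
702^4 ≡ 223 (mod 1073)
702^6 ≡ 778 (mod 1073)
702^7 ≡ 1072 (mod 1073)
702^8 ≡ 371 (mod 1073)
702^9 ≡ 776 (mod 1073)
702^12 ≡ 112 (mod 1073)
702^14 ≡ 1 (mod 1073) ✓
Hence ord(702) = 14.

14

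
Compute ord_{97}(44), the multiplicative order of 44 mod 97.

48

ord(44) | φ(97) = 97 − 1 = 96 = 2^5 · 3.
Divisors of 96: 1, 2, 3, 4, 6, 8, 12, 16, 24, 32, 48, 96.
Evaluate successive powers at the divisors of 96:
44^1 ≡ 44 (mod 97)
44^2 ≡ 93 (mod 97)
44^3 ≡ 18 (mod 97)
44^4 ≡ 16 (mod 97)
44^6 ≡ 33 (mod 97)
44^8 ≡ 62 (mod 97)
44^12 ≡ 22 (mod 97)
44^16 ≡ 61 (mod 97)
44^24 ≡ 96 (mod 97)
44^32 ≡ 35 (mod 97)
44^48 ≡ 1 (mod 97) ✓
Therefore the multiplicative order of 44 modulo 97 is 48.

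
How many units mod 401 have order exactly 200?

80

φ(401) = 401 − 1 = 400 = 2^4 · 5^2.
(Z/401Z)^× is cyclic (|G| = 400); a cyclic group of order m has exactly φ(d) elements of each order d | m, and none otherwise.
200 = 2^3 · 5^2 divides 400, and φ(200) = 80.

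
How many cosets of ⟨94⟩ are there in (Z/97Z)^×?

2

Since 94 ∈ (Z/97Z)^×, its order divides φ(97) = 97 − 1 = 96 = 2^5 · 3.
Divisors of 96: 1, 2, 3, 4, 6, 8, 12, 16, 24, 32, 48, 96.
Compute 94^d (mod 97) for the divisors d until we hit 1:
94^1 ≡ 94 (mod 97)
94^2 ≡ 9 (mod 97)
94^3 ≡ 70 (mod 97)
94^4 ≡ 81 (mod 97)
94^6 ≡ 50 (mod 97)
94^8 ≡ 62 (mod 97)
94^12 ≡ 75 (mod 97)
94^16 ≡ 61 (mod 97)
94^24 ≡ 96 (mod 97)
94^32 ≡ 35 (mod 97)
94^48 ≡ 1 (mod 97) ✓
So ord_97(94) = 48, hence |⟨94⟩| = 48.
[(Z/97Z)^× : ⟨94⟩] = 96/48 = 2.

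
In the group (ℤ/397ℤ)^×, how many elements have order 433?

0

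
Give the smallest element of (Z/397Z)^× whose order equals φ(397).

5

φ(397) = 397 − 1 = 396 = 2^2 · 3^2 · 11.
Test candidates g = 2, 3, … against the prime factors q ∈ {2, 3, 11} of φ(397): g is a generator iff g^(396/q) ≢ 1 for every such q.
g = 2: 2^198 ≡ 396; 2^132 ≡ 1 — hits 1, so not a primitive root.
g = 3: 3^198 ≡ 1 — hits 1, so not a primitive root.
g = 4: 4^198 ≡ 1 — hits 1, so not a primitive root.
g = 5: 5^198 ≡ 396; 5^132 ≡ 362; 5^36 ≡ 290 — none is 1, so 5 is a primitive root.
So 5 is the smallest generator of (Z/397Z)^×.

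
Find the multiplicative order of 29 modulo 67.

3

By Lagrange's theorem, ord_67(29) divides φ(67) = 67 − 1 = 66 = 2 · 3 · 11.
Divisors of 66: 1, 2, 3, 6, 11, 22, 33, 66.
Check 29^d mod 67 for each divisor in increasing order:
29^1 ≡ 29 (mod 67)
29^2 ≡ 37 (mod 67)
29^3 ≡ 1 (mod 67) ✓
Hence ord(29) = 3.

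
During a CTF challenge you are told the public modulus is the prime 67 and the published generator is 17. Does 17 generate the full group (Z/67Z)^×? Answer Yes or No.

φ(67) = 67 − 1 = 66 = 2 · 3 · 11.
It suffices to check that the order of 17 is not a proper divisor of 66: compute 17^(66/q) for q ∈ {2, 3, 11}.
17^33 ≡ 1 (mod 67)  [q = 2: ≡ 1 ✗]
17^22 ≡ 37 (mod 67)  [q = 3: ≢ 1 ✓]
17^6 ≡ 15 (mod 67)  [q = 11: ≢ 1 ✓]
The check at q = 2 fails, so 17 generates a proper subgroup.

No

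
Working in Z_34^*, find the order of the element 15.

8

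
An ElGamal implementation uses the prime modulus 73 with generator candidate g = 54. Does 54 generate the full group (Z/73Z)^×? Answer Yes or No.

No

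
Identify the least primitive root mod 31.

3

φ(31) = 31 − 1 = 30 = 2 · 3 · 5.
Test candidates g = 2, 3, … against the prime factors q ∈ {2, 3, 5} of φ(31): g is a generator iff g^(30/q) ≢ 1 for every such q.
g = 2: 2^15 ≡ 1 — hits 1, so not a primitive root.
g = 3: 3^15 ≡ 30; 3^10 ≡ 25; 3^6 ≡ 16 — none is 1, so 3 is a primitive root.
So 3 is the smallest generator of (Z/31Z)^×.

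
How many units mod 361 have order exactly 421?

0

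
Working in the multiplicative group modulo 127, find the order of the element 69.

63

The order of 69 must divide φ(127) = 127 − 1 = 126 = 2 · 3^2 · 7.
Divisors of 126: 1, 2, 3, 6, 7, 9, 14, 18, 21, 42, 63, 126.
Evaluate successive powers at the divisors of 126:
69^1 ≡ 69 (mod 127)
69^2 ≡ 62 (mod 127)
69^3 ≡ 87 (mod 127)
69^6 ≡ 76 (mod 127)
69^7 ≡ 37 (mod 127)
69^9 ≡ 8 (mod 127)
69^14 ≡ 99 (mod 127)
69^18 ≡ 64 (mod 127)
69^21 ≡ 107 (mod 127)
69^42 ≡ 19 (mod 127)
69^63 ≡ 1 (mod 127) ✓
Hence ord(69) = 63.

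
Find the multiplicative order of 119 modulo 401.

80

The order of 119 must divide φ(401) = 401 − 1 = 400 = 2^4 · 5^2.
Divisors of 400: 1, 2, 4, 5, 8, 10, 16, 20, 25, 40, 50, 80, 100, 200, 400.
Compute 119^d (mod 401) for the divisors d until we hit 1:
119^1 ≡ 119
119^2 ≡ 126
119^4 ≡ 237
119^5 ≡ 133
119^8 ≡ 29
119^10 ≡ 45
119^16 ≡ 39
119^20 ≡ 20
119^25 ≡ 254
119^40 ≡ 400
119^50 ≡ 356
119^80 ≡ 1
The smallest such exponent is 80, so the order of 119 is 80.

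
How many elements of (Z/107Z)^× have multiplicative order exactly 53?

52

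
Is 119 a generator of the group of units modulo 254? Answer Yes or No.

No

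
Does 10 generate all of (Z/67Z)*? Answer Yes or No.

No

φ(67) = 67 − 1 = 66 = 2 · 3 · 11.
An element g generates (Z/67Z)^× iff g^(66/q) ≢ 1 (mod 67) for each prime q ∈ {2, 3, 11}.
10^33 ≡ 1 (mod 67)  [q = 2: ≡ 1 ✗]
10^22 ≡ 37 (mod 67)  [q = 3: ≢ 1 ✓]
10^6 ≡ 25 (mod 67)  [q = 11: ≢ 1 ✓]
10^33 ≡ 1 shows ord(10) | 33, strictly less than φ(67); not a primitive root.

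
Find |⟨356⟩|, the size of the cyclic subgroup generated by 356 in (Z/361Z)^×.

342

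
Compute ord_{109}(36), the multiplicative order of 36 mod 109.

The order of 36 must divide φ(109) = 109 − 1 = 108 = 2^2 · 3^3.
Divisors of 108: 1, 2, 3, 4, 6, 9, 12, 18, 27, 36, 54, 108.
Test each divisor d:
36^1 ≡ 36 (mod 109)
36^2 ≡ 97 (mod 109)
36^3 ≡ 4 (mod 109)
36^4 ≡ 35 (mod 109)
36^6 ≡ 16 (mod 109)
36^9 ≡ 64 (mod 109)
36^12 ≡ 38 (mod 109)
36^18 ≡ 63 (mod 109)
36^27 ≡ 108 (mod 109)
36^36 ≡ 45 (mod 109)
36^54 ≡ 1 (mod 109) ✓
The smallest such exponent is 54, so the order of 36 is 54.

54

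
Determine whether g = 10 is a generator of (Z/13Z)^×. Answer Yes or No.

No

φ(13) = 13 − 1 = 12 = 2^2 · 3.
10 is a primitive root mod 13 iff 10^(φ(13)/q) ≢ 1 for every prime q | φ(13), i.e. q ∈ {2, 3}.
10^6 ≡ 1 (mod 13)  [q = 2: ≡ 1 ✗]
10^4 ≡ 3 (mod 13)  [q = 3: ≢ 1 ✓]
The check at q = 2 fails, so 10 generates a proper subgroup.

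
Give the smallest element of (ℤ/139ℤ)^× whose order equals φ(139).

2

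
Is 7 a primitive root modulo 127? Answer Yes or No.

φ(127) = 127 − 1 = 126 = 2 · 3^2 · 7.
It suffices to check that the order of 7 is not a proper divisor of 126: compute 7^(126/q) for q ∈ {2, 3, 7}.
7^63 ≡ 126 (mod 127)  [q = 2: ≢ 1 ✓]
7^42 ≡ 107 (mod 127)  [q = 3: ≢ 1 ✓]
7^18 ≡ 64 (mod 127)  [q = 7: ≢ 1 ✓]
All checks pass, so 7 has order 126 and is a primitive root modulo 127.

Yes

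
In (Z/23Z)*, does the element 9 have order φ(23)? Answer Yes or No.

No

φ(23) = 23 − 1 = 22 = 2 · 11.
9 is a primitive root mod 23 iff 9^(φ(23)/q) ≢ 1 for every prime q | φ(23), i.e. q ∈ {2, 11}.
9^11 ≡ 1 (mod 23)  [q = 2: ≡ 1 ✗]
9^2 ≡ 12 (mod 23)  [q = 11: ≢ 1 ✓]
9^11 ≡ 1 shows ord(9) | 11, strictly less than φ(23); not a primitive root.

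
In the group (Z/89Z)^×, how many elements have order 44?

20

φ(89) = 89 − 1 = 88 = 2^3 · 11.
(Z/89Z)^× is cyclic (|G| = 88); a cyclic group of order m has exactly φ(d) elements of each order d | m, and none otherwise.
44 = 2^2 · 11 divides 88, and φ(44) = 20.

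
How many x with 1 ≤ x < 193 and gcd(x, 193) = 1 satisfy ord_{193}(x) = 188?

φ(193) = 193 − 1 = 192 = 2^6 · 3.
Since (Z/193Z)^× is cyclic of order 192, the number of elements of order d is φ(d) when d | 192 and 0 otherwise.
Since 188 ∤ 192, the count is 0.

0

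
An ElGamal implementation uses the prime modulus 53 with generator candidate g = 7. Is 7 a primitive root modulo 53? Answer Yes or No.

φ(53) = 53 − 1 = 52 = 2^2 · 13.
Test 7^(52/q) mod 53 for each prime factor q of 52:
7^26 ≡ 1 (mod 53)  [q = 2: ≡ 1 ✗]
7^4 ≡ 16 (mod 53)  [q = 13: ≢ 1 ✓]
7^26 ≡ 1 shows ord(7) | 26, strictly less than φ(53); not a primitive root.

No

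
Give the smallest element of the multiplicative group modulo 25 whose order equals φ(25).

2

φ(25) = φ(5^2) = 5·(5−1) = 20 = 2^2 · 5.
Test candidates g = 2, 3, … against the prime factors q ∈ {2, 5} of φ(25): g is a generator iff g^(20/q) ≢ 1 for every such q.
g = 2: 2^10 ≡ 24; 2^4 ≡ 16 — none is 1, so 2 is a primitive root.
Hence the least primitive root of 25 is 2.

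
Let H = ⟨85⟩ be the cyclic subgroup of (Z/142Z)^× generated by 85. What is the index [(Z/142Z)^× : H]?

ord(85) | φ(142) = φ(2)·φ(71) = 1·70 = 70 = 2 · 5 · 7.
Divisors of 70: 1, 2, 5, 7, 10, 14, 35, 70.
Compute 85^d (mod 142) for the divisors d until we hit 1:
85^1 ≡ 85 (mod 142)
85^2 ≡ 125 (mod 142)
85^5 ≡ 141 (mod 142)
85^7 ≡ 17 (mod 142)
85^10 ≡ 1 (mod 142) ✓
So ord_142(85) = 10, hence |⟨85⟩| = 10.
Index = |(Z/142Z)^×| / |⟨85⟩| = 70 / 10 = 7.

7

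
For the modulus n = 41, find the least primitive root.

φ(41) = 41 − 1 = 40 = 2^3 · 5.
Test candidates g = 2, 3, … against the prime factors q ∈ {2, 5} of φ(41): g is a generator iff g^(40/q) ≢ 1 for every such q.
g = 2: 2^20 ≡ 1 — hits 1, so not a primitive root.
g = 3: 3^20 ≡ 40; 3^8 ≡ 1 — hits 1, so not a primitive root.
g = 4: 4^20 ≡ 1 — hits 1, so not a primitive root.
g = 5: 5^20 ≡ 1 — hits 1, so not a primitive root.
g = 6: 6^20 ≡ 40; 6^8 ≡ 10 — none is 1, so 6 is a primitive root.
Hence the least primitive root of 41 is 6.

6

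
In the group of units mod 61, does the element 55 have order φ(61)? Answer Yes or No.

Yes

φ(61) = 61 − 1 = 60 = 2^2 · 3 · 5.
Test 55^(60/q) mod 61 for each prime factor q of 60:
55^30 ≡ 60 (mod 61)  [q = 2: ≢ 1 ✓]
55^20 ≡ 47 (mod 61)  [q = 3: ≢ 1 ✓]
55^12 ≡ 20 (mod 61)  [q = 5: ≢ 1 ✓]
None equal 1, so ord_61(55) = 60: 55 is a primitive root.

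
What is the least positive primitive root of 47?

φ(47) = 47 − 1 = 46 = 2 · 23.
Test candidates g = 2, 3, … against the prime factors q ∈ {2, 23} of φ(47): g is a generator iff g^(46/q) ≢ 1 for every such q.
g = 2: 2^23 ≡ 1 — hits 1, so not a primitive root.
g = 3: 3^23 ≡ 1 — hits 1, so not a primitive root.
g = 4: 4^23 ≡ 1 — hits 1, so not a primitive root.
g = 5: 5^23 ≡ 46; 5^2 ≡ 25 — none is 1, so 5 is a primitive root.
So 5 is the smallest generator of (Z/47Z)^×.

5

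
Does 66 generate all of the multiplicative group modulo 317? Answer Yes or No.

No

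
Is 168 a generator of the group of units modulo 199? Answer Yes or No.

φ(199) = 199 − 1 = 198 = 2 · 3^2 · 11.
An element g generates (Z/199Z)^× iff g^(198/q) ≢ 1 (mod 199) for each prime q ∈ {2, 3, 11}.
168^99 ≡ 198 (mod 199)  [q = 2: ≢ 1 ✓]
168^66 ≡ 92 (mod 199)  [q = 3: ≢ 1 ✓]
168^18 ≡ 121 (mod 199)  [q = 11: ≢ 1 ✓]
None equal 1, so ord_199(168) = 198: 168 is a primitive root.

Yes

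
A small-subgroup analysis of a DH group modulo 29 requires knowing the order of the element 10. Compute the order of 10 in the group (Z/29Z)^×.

28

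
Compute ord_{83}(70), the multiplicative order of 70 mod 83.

41

The order of 70 must divide φ(83) = 83 − 1 = 82 = 2 · 41.
Divisors of 82: 1, 2, 41, 82.
Evaluate successive powers at the divisors of 82:
70^1 ≡ 70 (mod 83)
70^2 ≡ 3 (mod 83)
70^41 ≡ 1 (mod 83) ✓
Hence ord(70) = 41.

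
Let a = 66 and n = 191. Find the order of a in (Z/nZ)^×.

Since 66 ∈ (Z/191Z)^×, its order divides φ(191) = 191 − 1 = 190 = 2 · 5 · 19.
Divisors of 190: 1, 2, 5, 10, 19, 38, 95, 190.
Compute 66^d (mod 191) for the divisors d until we hit 1:
66^1 ≡ 66
66^2 ≡ 154
66^5 ≡ 11
66^10 ≡ 121
66^19 ≡ 190
66^38 ≡ 1
Therefore the multiplicative order of 66 modulo 191 is 38.

38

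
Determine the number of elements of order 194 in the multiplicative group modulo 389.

96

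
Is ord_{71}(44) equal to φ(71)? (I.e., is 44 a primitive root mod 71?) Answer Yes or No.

φ(71) = 71 − 1 = 70 = 2 · 5 · 7.
An element g generates (Z/71Z)^× iff g^(70/q) ≢ 1 (mod 71) for each prime q ∈ {2, 5, 7}.
44^35 ≡ 70 (mod 71)  [q = 2: ≢ 1 ✓]
44^14 ≡ 57 (mod 71)  [q = 5: ≢ 1 ✓]
44^10 ≡ 45 (mod 71)  [q = 7: ≢ 1 ✓]
All checks pass, so 44 has order 70 and is a primitive root modulo 71.

Yes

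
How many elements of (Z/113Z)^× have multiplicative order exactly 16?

φ(113) = 113 − 1 = 112 = 2^4 · 7.
In a cyclic group of order 112, there are φ(d) elements of order d for each divisor d of 112, and zero for non-divisors.
16 = 2^4 divides 112, and φ(16) = 8.

8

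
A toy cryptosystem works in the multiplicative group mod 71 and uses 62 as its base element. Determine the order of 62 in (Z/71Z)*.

70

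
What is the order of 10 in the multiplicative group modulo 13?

Since 10 ∈ (Z/13Z)^×, its order divides φ(13) = 13 − 1 = 12 = 2^2 · 3.
Divisors of 12: 1, 2, 3, 4, 6, 12.
Check 10^d mod 13 for each divisor in increasing order:
10^1 ≡ 10 (mod 13)
10^2 ≡ 9 (mod 13)
10^3 ≡ 12 (mod 13)
10^4 ≡ 3 (mod 13)
10^6 ≡ 1 (mod 13) ✓
Hence ord(10) = 6.

6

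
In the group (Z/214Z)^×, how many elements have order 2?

1

φ(214) = φ(2)·φ(107) = 1·106 = 106 = 2 · 53.
(Z/214Z)^× is cyclic (|G| = 106); a cyclic group of order m has exactly φ(d) elements of each order d | m, and none otherwise.
2 | 106, and φ(2) = 2 − 1 = 1.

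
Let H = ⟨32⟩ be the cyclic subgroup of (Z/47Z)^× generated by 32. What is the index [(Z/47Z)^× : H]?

2

ord(32) | φ(47) = 47 − 1 = 46 = 2 · 23.
Divisors of 46: 1, 2, 23, 46.
Compute 32^d (mod 47) for the divisors d until we hit 1:
32^1 ≡ 32 (mod 47)
32^2 ≡ 37 (mod 47)
32^23 ≡ 1 (mod 47) ✓
Thus |⟨32⟩| = ord(32) = 23.
Index = |(Z/47Z)^×| / |⟨32⟩| = 46 / 23 = 2.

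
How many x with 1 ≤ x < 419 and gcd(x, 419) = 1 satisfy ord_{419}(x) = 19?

φ(419) = 419 − 1 = 418 = 2 · 11 · 19.
(Z/419Z)^× is cyclic (|G| = 418); a cyclic group of order m has exactly φ(d) elements of each order d | m, and none otherwise.
19 | 418, and φ(19) = 19 − 1 = 18.

18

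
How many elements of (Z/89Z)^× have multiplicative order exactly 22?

10

φ(89) = 89 − 1 = 88 = 2^3 · 11.
In a cyclic group of order 88, there are φ(d) elements of order d for each divisor d of 88, and zero for non-divisors.
22 = 2 · 11 divides 88, and φ(22) = 10.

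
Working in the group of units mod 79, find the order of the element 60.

78

Since 60 ∈ (Z/79Z)^×, its order divides φ(79) = 79 − 1 = 78 = 2 · 3 · 13.
Divisors of 78: 1, 2, 3, 6, 13, 26, 39, 78.
Check 60^d mod 79 for each divisor in increasing order:
60^1 ≡ 60 (mod 79)
60^2 ≡ 45 (mod 79)
60^3 ≡ 14 (mod 79)
60^6 ≡ 38 (mod 79)
60^13 ≡ 56 (mod 79)
60^26 ≡ 55 (mod 79)
60^39 ≡ 78 (mod 79)
60^78 ≡ 1 (mod 79) ✓
The smallest such exponent is 78, so the order of 60 is 78.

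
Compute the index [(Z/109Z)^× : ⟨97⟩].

4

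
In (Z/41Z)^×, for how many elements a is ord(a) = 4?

φ(41) = 41 − 1 = 40 = 2^3 · 5.
In a cyclic group of order 40, there are φ(d) elements of order d for each divisor d of 40, and zero for non-divisors.
4 = 2^2 divides 40, and φ(4) = 2.

2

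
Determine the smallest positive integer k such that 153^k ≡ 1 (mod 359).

The order of 153 must divide φ(359) = 359 − 1 = 358 = 2 · 179.
Divisors of 358: 1, 2, 179, 358.
Test each divisor d:
153^1 ≡ 153
153^2 ≡ 74
153^179 ≡ 1
Therefore the multiplicative order of 153 modulo 359 is 179.

179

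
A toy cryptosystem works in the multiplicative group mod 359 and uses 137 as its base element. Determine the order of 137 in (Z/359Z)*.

358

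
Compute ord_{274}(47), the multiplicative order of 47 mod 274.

136

By Lagrange's theorem, ord_274(47) divides φ(274) = φ(2)·φ(137) = 1·136 = 136 = 2^3 · 17.
Divisors of 136: 1, 2, 4, 8, 17, 34, 68, 136.
Compute 47^d (mod 274) for the divisors d until we hit 1:
47^1 ≡ 47 (mod 274)
47^2 ≡ 17 (mod 274)
47^4 ≡ 15 (mod 274)
47^8 ≡ 225 (mod 274)
47^17 ≡ 233 (mod 274)
47^34 ≡ 37 (mod 274)
47^68 ≡ 273 (mod 274)
47^136 ≡ 1 (mod 274) ✓
So ord_274(47) = 136.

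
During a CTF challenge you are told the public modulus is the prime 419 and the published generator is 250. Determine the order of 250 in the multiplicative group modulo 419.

Since 250 ∈ (Z/419Z)^×, its order divides φ(419) = 419 − 1 = 418 = 2 · 11 · 19.
Divisors of 418: 1, 2, 11, 19, 22, 38, 209, 418.
Compute 250^d (mod 419) for the divisors d until we hit 1:
250^1 ≡ 250 (mod 419)
250^2 ≡ 69 (mod 419)
250^11 ≡ 418 (mod 419)
250^19 ≡ 360 (mod 419)
250^22 ≡ 1 (mod 419) ✓
The smallest such exponent is 22, so the order of 250 is 22.

22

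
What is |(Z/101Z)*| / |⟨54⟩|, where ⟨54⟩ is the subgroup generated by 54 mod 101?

4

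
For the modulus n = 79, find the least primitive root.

φ(79) = 79 − 1 = 78 = 2 · 3 · 13.
Test candidates g = 2, 3, … against the prime factors q ∈ {2, 3, 13} of φ(79): g is a generator iff g^(78/q) ≢ 1 for every such q.
g = 2: 2^39 ≡ 1 — hits 1, so not a primitive root.
g = 3: 3^39 ≡ 78; 3^26 ≡ 23; 3^6 ≡ 18 — none is 1, so 3 is a primitive root.
Hence the least primitive root of 79 is 3.

3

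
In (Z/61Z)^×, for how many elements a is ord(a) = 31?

0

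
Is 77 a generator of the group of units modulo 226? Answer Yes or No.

No

φ(226) = φ(2)·φ(113) = 1·112 = 112 = 2^4 · 7.
77 is a primitive root mod 226 iff 77^(φ(226)/q) ≢ 1 for every prime q | φ(226), i.e. q ∈ {2, 7}.
77^56 ≡ 1 (mod 226)  [q = 2: ≡ 1 ✗]
77^16 ≡ 109 (mod 226)  [q = 7: ≢ 1 ✓]
The check at q = 2 fails, so 77 generates a proper subgroup.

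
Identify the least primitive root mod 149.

2

φ(149) = 149 − 1 = 148 = 2^2 · 37.
g is a primitive root iff g^(148/q) ≢ 1 (mod 149) for each prime q ∈ {2, 37}.
g = 2: 2^74 ≡ 148; 2^4 ≡ 16 — none is 1, so 2 is a primitive root.
Hence the least primitive root of 149 is 2.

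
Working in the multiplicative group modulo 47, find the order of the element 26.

The order of 26 must divide φ(47) = 47 − 1 = 46 = 2 · 23.
Divisors of 46: 1, 2, 23, 46.
Check 26^d mod 47 for each divisor in increasing order:
26^1 ≡ 26
26^2 ≡ 18
26^23 ≡ 46
26^46 ≡ 1
Hence ord(26) = 46.

46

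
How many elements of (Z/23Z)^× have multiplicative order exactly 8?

0

φ(23) = 23 − 1 = 22 = 2 · 11.
Since (Z/23Z)^× is cyclic of order 22, the number of elements of order d is φ(d) when d | 22 and 0 otherwise.
Since 8 ∤ 22, the count is 0.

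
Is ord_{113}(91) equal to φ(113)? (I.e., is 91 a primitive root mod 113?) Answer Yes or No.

No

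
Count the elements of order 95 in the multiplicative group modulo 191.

φ(191) = 191 − 1 = 190 = 2 · 5 · 19.
Since (Z/191Z)^× is cyclic of order 190, the number of elements of order d is φ(d) when d | 190 and 0 otherwise.
95 = 5 · 19 divides 190, and φ(95) = 72.

72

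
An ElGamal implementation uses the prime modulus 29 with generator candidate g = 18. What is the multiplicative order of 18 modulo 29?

28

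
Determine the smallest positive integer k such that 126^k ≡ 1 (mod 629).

144

Since 126 ∈ (Z/629Z)^×, its order divides φ(629) = φ(17·37) = (17−1)·(37−1) = 16·36 = 576 = 2^6 · 3^2.
Divisors of 576: 1, 2, 3, 4, 6, 8, 9, 12, 16, 18, 24, 32, 36, 48, 64, 72, 96, 144, 192, 288, 576.
Test each divisor d:
126^1 ≡ 126 (mod 629)
126^2 ≡ 151 (mod 629)
126^3 ≡ 156 (mod 629)
126^4 ≡ 157 (mod 629)
126^6 ≡ 434 (mod 629)
126^8 ≡ 118 (mod 629)
126^9 ≡ 401 (mod 629)
126^12 ≡ 285 (mod 629)
126^16 ≡ 86 (mod 629)
126^18 ≡ 406 (mod 629)
126^24 ≡ 84 (mod 629)
126^32 ≡ 477 (mod 629)
126^36 ≡ 38 (mod 629)
126^48 ≡ 137 (mod 629)
126^64 ≡ 460 (mod 629)
126^72 ≡ 186 (mod 629)
126^96 ≡ 528 (mod 629)
126^144 ≡ 1 (mod 629) ✓
So ord_629(126) = 144.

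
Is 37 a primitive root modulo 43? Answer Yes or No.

No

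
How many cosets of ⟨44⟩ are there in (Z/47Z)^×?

1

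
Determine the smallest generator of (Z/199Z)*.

φ(199) = 199 − 1 = 198 = 2 · 3^2 · 11.
Test candidates g = 2, 3, … against the prime factors q ∈ {2, 3, 11} of φ(199): g is a generator iff g^(198/q) ≢ 1 for every such q.
g = 2: 2^99 ≡ 1 — hits 1, so not a primitive root.
g = 3: 3^99 ≡ 198; 3^66 ≡ 106; 3^18 ≡ 125 — none is 1, so 3 is a primitive root.
So 3 is the smallest generator of (Z/199Z)^×.

3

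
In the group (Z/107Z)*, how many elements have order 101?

0

φ(107) = 107 − 1 = 106 = 2 · 53.
In a cyclic group of order 106, there are φ(d) elements of order d for each divisor d of 106, and zero for non-divisors.
101 does not divide 106, so no element of (Z/107Z)^× has order 101.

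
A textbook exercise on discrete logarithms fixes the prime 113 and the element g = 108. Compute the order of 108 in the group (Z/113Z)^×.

ord(108) | φ(113) = 113 − 1 = 112 = 2^4 · 7.
Divisors of 112: 1, 2, 4, 7, 8, 14, 16, 28, 56, 112.
Compute 108^d (mod 113) for the divisors d until we hit 1:
108^1 ≡ 108
108^2 ≡ 25
108^4 ≡ 60
108^7 ≡ 71
108^8 ≡ 97
108^14 ≡ 69
108^16 ≡ 30
108^28 ≡ 15
108^56 ≡ 112
108^112 ≡ 1
Hence ord(108) = 112.

112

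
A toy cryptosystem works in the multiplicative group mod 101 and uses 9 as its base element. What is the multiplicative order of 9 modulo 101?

The order of 9 must divide φ(101) = 101 − 1 = 100 = 2^2 · 5^2.
Divisors of 100: 1, 2, 4, 5, 10, 20, 25, 50, 100.
Compute 9^d (mod 101) for the divisors d until we hit 1:
9^1 ≡ 9 (mod 101)
9^2 ≡ 81 (mod 101)
9^4 ≡ 97 (mod 101)
9^5 ≡ 65 (mod 101)
9^10 ≡ 84 (mod 101)
9^20 ≡ 87 (mod 101)
9^25 ≡ 100 (mod 101)
9^50 ≡ 1 (mod 101) ✓
So ord_101(9) = 50.

50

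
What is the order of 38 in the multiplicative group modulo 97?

The order of 38 must divide φ(97) = 97 − 1 = 96 = 2^5 · 3.
Divisors of 96: 1, 2, 3, 4, 6, 8, 12, 16, 24, 32, 48, 96.
Check 38^d mod 97 for each divisor in increasing order:
38^1 ≡ 38
38^2 ≡ 86
38^3 ≡ 67
38^4 ≡ 24
38^6 ≡ 27
38^8 ≡ 91
38^12 ≡ 50
38^16 ≡ 36
38^24 ≡ 75
38^32 ≡ 35
38^48 ≡ 96
38^96 ≡ 1
Hence ord(38) = 96.

96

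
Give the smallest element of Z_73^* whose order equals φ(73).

φ(73) = 73 − 1 = 72 = 2^3 · 3^2.
Test candidates g = 2, 3, … against the prime factors q ∈ {2, 3} of φ(73): g is a generator iff g^(72/q) ≢ 1 for every such q.
g = 2: 2^36 ≡ 1 — hits 1, so not a primitive root.
g = 3: 3^36 ≡ 1 — hits 1, so not a primitive root.
g = 4: 4^36 ≡ 1 — hits 1, so not a primitive root.
g = 5: 5^36 ≡ 72; 5^24 ≡ 8 — none is 1, so 5 is a primitive root.
The smallest primitive root modulo 73 is 5.

5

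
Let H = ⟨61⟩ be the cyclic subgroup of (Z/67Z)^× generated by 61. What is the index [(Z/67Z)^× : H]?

The order of 61 must divide φ(67) = 67 − 1 = 66 = 2 · 3 · 11.
Divisors of 66: 1, 2, 3, 6, 11, 22, 33, 66.
Test each divisor d:
61^1 ≡ 61 (mod 67)
61^2 ≡ 36 (mod 67)
61^3 ≡ 52 (mod 67)
61^6 ≡ 24 (mod 67)
61^11 ≡ 38 (mod 67)
61^22 ≡ 37 (mod 67)
61^33 ≡ 66 (mod 67)
61^66 ≡ 1 (mod 67) ✓
The order of 61 is 66, so the subgroup it generates has 66 elements.
[(Z/67Z)^× : ⟨61⟩] = 66/66 = 1.

1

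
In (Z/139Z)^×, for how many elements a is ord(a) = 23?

22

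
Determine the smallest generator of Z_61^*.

φ(61) = 61 − 1 = 60 = 2^2 · 3 · 5.
Test candidates g = 2, 3, … against the prime factors q ∈ {2, 3, 5} of φ(61): g is a generator iff g^(60/q) ≢ 1 for every such q.
g = 2: 2^30 ≡ 60; 2^20 ≡ 47; 2^12 ≡ 9 — none is 1, so 2 is a primitive root.
The smallest primitive root modulo 61 is 2.

2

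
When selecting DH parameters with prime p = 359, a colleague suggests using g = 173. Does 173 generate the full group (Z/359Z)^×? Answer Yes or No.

No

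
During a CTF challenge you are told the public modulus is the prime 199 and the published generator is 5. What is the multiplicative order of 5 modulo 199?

Since 5 ∈ (Z/199Z)^×, its order divides φ(199) = 199 − 1 = 198 = 2 · 3^2 · 11.
Divisors of 198: 1, 2, 3, 6, 9, 11, 18, 22, 33, 66, 99, 198.
Test each divisor d:
5^1 ≡ 5
5^2 ≡ 25
5^3 ≡ 125
5^6 ≡ 103
5^9 ≡ 139
5^11 ≡ 92
5^18 ≡ 18
5^22 ≡ 106
5^33 ≡ 1
The smallest such exponent is 33, so the order of 5 is 33.

33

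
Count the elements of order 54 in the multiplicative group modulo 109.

φ(109) = 109 − 1 = 108 = 2^2 · 3^3.
(Z/109Z)^× is cyclic (|G| = 108); a cyclic group of order m has exactly φ(d) elements of each order d | m, and none otherwise.
54 = 2 · 3^3 divides 108, and φ(54) = 18.

18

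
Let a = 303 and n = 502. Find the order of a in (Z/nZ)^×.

By Lagrange's theorem, ord_502(303) divides φ(502) = φ(2)·φ(251) = 1·250 = 250 = 2 · 5^3.
Divisors of 250: 1, 2, 5, 10, 25, 50, 125, 250.
Compute 303^d (mod 502) for the divisors d until we hit 1:
303^1 ≡ 303 (mod 502)
303^2 ≡ 445 (mod 502)
303^5 ≡ 25 (mod 502)
303^10 ≡ 123 (mod 502)
303^25 ≡ 219 (mod 502)
303^50 ≡ 271 (mod 502)
303^125 ≡ 1 (mod 502) ✓
So ord_502(303) = 125.

125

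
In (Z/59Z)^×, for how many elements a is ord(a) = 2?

1

φ(59) = 59 − 1 = 58 = 2 · 29.
(Z/59Z)^× is cyclic (|G| = 58); a cyclic group of order m has exactly φ(d) elements of each order d | m, and none otherwise.
2 | 58, and φ(2) = 2 − 1 = 1.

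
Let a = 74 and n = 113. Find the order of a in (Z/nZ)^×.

112

Since 74 ∈ (Z/113Z)^×, its order divides φ(113) = 113 − 1 = 112 = 2^4 · 7.
Divisors of 112: 1, 2, 4, 7, 8, 14, 16, 28, 56, 112.
Check 74^d mod 113 for each divisor in increasing order:
74^1 ≡ 74 (mod 113)
74^2 ≡ 52 (mod 113)
74^4 ≡ 105 (mod 113)
74^7 ≡ 65 (mod 113)
74^8 ≡ 64 (mod 113)
74^14 ≡ 44 (mod 113)
74^16 ≡ 28 (mod 113)
74^28 ≡ 15 (mod 113)
74^56 ≡ 112 (mod 113)
74^112 ≡ 1 (mod 113) ✓
So ord_113(74) = 112.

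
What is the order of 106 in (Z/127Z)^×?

By Lagrange's theorem, ord_127(106) divides φ(127) = 127 − 1 = 126 = 2 · 3^2 · 7.
Divisors of 126: 1, 2, 3, 6, 7, 9, 14, 18, 21, 42, 63, 126.
Test each divisor d:
106^1 ≡ 106
106^2 ≡ 60
106^3 ≡ 10
106^6 ≡ 100
106^7 ≡ 59
106^9 ≡ 111
106^14 ≡ 52
106^18 ≡ 2
106^21 ≡ 20
106^42 ≡ 19
106^63 ≡ 126
106^126 ≡ 1
So ord_127(106) = 126.

126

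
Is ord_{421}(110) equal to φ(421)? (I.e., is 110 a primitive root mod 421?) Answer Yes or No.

φ(421) = 421 − 1 = 420 = 2^2 · 3 · 5 · 7.
It suffices to check that the order of 110 is not a proper divisor of 420: compute 110^(420/q) for q ∈ {2, 3, 5, 7}.
110^210 ≡ 420 (mod 421)  [q = 2: ≢ 1 ✓]
110^140 ≡ 400 (mod 421)  [q = 3: ≢ 1 ✓]
110^84 ≡ 1 (mod 421)  [q = 5: ≡ 1 ✗]
110^60 ≡ 152 (mod 421)  [q = 7: ≢ 1 ✓]
The check at q = 5 fails, so 110 generates a proper subgroup.

No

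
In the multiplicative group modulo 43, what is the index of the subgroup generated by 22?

The order of 22 must divide φ(43) = 43 − 1 = 42 = 2 · 3 · 7.
Divisors of 42: 1, 2, 3, 6, 7, 14, 21, 42.
Check 22^d mod 43 for each divisor in increasing order:
22^1 ≡ 22
22^2 ≡ 11
22^3 ≡ 27
22^6 ≡ 41
22^7 ≡ 42
22^14 ≡ 1
The order of 22 is 14, so the subgroup it generates has 14 elements.
The index is φ(43) / ord(22) = 42 / 14 = 3.

3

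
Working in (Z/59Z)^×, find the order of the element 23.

By Lagrange's theorem, ord_59(23) divides φ(59) = 59 − 1 = 58 = 2 · 29.
Divisors of 58: 1, 2, 29, 58.
Check 23^d mod 59 for each divisor in increasing order:
23^1 ≡ 23 (mod 59)
23^2 ≡ 57 (mod 59)
23^29 ≡ 58 (mod 59)
23^58 ≡ 1 (mod 59) ✓
Hence ord(23) = 58.

58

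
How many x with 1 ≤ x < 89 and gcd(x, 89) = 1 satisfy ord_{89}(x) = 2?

1

φ(89) = 89 − 1 = 88 = 2^3 · 11.
Since (Z/89Z)^× is cyclic of order 88, the number of elements of order d is φ(d) when d | 88 and 0 otherwise.
2 | 88, and φ(2) = 2 − 1 = 1.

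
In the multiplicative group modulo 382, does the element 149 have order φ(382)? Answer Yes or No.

No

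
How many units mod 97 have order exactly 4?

2

φ(97) = 97 − 1 = 96 = 2^5 · 3.
(Z/97Z)^× is cyclic (|G| = 96); a cyclic group of order m has exactly φ(d) elements of each order d | m, and none otherwise.
4 = 2^2 divides 96, and φ(4) = 2.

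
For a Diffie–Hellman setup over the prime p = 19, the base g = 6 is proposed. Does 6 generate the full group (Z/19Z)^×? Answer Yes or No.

No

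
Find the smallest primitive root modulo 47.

5

φ(47) = 47 − 1 = 46 = 2 · 23.
g is a primitive root iff g^(46/q) ≢ 1 (mod 47) for each prime q ∈ {2, 23}.
g = 2: 2^23 ≡ 1 — hits 1, so not a primitive root.
g = 3: 3^23 ≡ 1 — hits 1, so not a primitive root.
g = 4: 4^23 ≡ 1 — hits 1, so not a primitive root.
g = 5: 5^23 ≡ 46; 5^2 ≡ 25 — none is 1, so 5 is a primitive root.
The smallest primitive root modulo 47 is 5.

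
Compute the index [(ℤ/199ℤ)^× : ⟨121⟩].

Since 121 ∈ (Z/199Z)^×, its order divides φ(199) = 199 − 1 = 198 = 2 · 3^2 · 11.
Divisors of 198: 1, 2, 3, 6, 9, 11, 18, 22, 33, 66, 99, 198.
Evaluate successive powers at the divisors of 198:
121^1 ≡ 121
121^2 ≡ 114
121^3 ≡ 63
121^6 ≡ 188
121^9 ≡ 103
121^11 ≡ 1
Thus |⟨121⟩| = ord(121) = 11.
Index = |(Z/199Z)^×| / |⟨121⟩| = 198 / 11 = 18.

18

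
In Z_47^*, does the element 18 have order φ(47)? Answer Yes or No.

φ(47) = 47 − 1 = 46 = 2 · 23.
It suffices to check that the order of 18 is not a proper divisor of 46: compute 18^(46/q) for q ∈ {2, 23}.
18^23 ≡ 1 (mod 47)  [q = 2: ≡ 1 ✗]
18^2 ≡ 42 (mod 47)  [q = 23: ≢ 1 ✓]
Since 18^23 ≡ 1, the order of 18 divides 23 < 46, so 18 is not a primitive root.

No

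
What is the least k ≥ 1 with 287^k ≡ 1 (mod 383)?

Since 287 ∈ (Z/383Z)^×, its order divides φ(383) = 383 − 1 = 382 = 2 · 191.
Divisors of 382: 1, 2, 191, 382.
Check 287^d mod 383 for each divisor in increasing order:
287^1 ≡ 287
287^2 ≡ 24
287^191 ≡ 382
287^382 ≡ 1
Hence ord(287) = 382.

382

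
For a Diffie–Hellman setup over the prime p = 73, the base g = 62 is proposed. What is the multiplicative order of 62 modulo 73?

The order of 62 must divide φ(73) = 73 − 1 = 72 = 2^3 · 3^2.
Divisors of 72: 1, 2, 3, 4, 6, 8, 9, 12, 18, 24, 36, 72.
Test each divisor d:
62^1 ≡ 62 (mod 73)
62^2 ≡ 48 (mod 73)
62^3 ≡ 56 (mod 73)
62^4 ≡ 41 (mod 73)
62^6 ≡ 70 (mod 73)
62^8 ≡ 2 (mod 73)
62^9 ≡ 51 (mod 73)
62^12 ≡ 9 (mod 73)
62^18 ≡ 46 (mod 73)
62^24 ≡ 8 (mod 73)
62^36 ≡ 72 (mod 73)
62^72 ≡ 1 (mod 73) ✓
Therefore the multiplicative order of 62 modulo 73 is 72.

72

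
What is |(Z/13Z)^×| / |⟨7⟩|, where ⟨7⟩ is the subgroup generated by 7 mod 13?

Since 7 ∈ (Z/13Z)^×, its order divides φ(13) = 13 − 1 = 12 = 2^2 · 3.
Divisors of 12: 1, 2, 3, 4, 6, 12.
Test each divisor d:
7^1 ≡ 7 (mod 13)
7^2 ≡ 10 (mod 13)
7^3 ≡ 5 (mod 13)
7^4 ≡ 9 (mod 13)
7^6 ≡ 12 (mod 13)
7^12 ≡ 1 (mod 13) ✓
So ord_13(7) = 12, hence |⟨7⟩| = 12.
The index is φ(13) / ord(7) = 12 / 12 = 1.

1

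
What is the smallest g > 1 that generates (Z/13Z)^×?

2

φ(13) = 13 − 1 = 12 = 2^2 · 3.
g is a primitive root iff g^(12/q) ≢ 1 (mod 13) for each prime q ∈ {2, 3}.
g = 2: 2^6 ≡ 12; 2^4 ≡ 3 — none is 1, so 2 is a primitive root.
The smallest primitive root modulo 13 is 2.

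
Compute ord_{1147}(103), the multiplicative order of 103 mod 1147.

60

The order of 103 must divide φ(1147) = φ(31·37) = (31−1)·(37−1) = 30·36 = 1080 = 2^3 · 3^3 · 5.
Divisors of 1080: 1, 2, 3, 4, 5, 6, 8, 9, 10, 12, 15, 18, 20, 24, 27, 30, 36, 40, 45, 54, 60, 72, 90, 108, 120, 135, 180, 216, 270, 360, 540, 1080.
Evaluate successive powers at the divisors of 1080:
103^1 ≡ 103
103^2 ≡ 286
103^3 ≡ 783
103^4 ≡ 359
103^5 ≡ 273
103^6 ≡ 591
103^8 ≡ 417
103^9 ≡ 512
103^10 ≡ 1121
103^12 ≡ 593
103^15 ≡ 931
103^18 ≡ 628
103^20 ≡ 676
103^24 ≡ 667
103^27 ≡ 376
103^30 ≡ 776
103^36 ≡ 963
103^40 ≡ 470
103^45 ≡ 993
103^54 ≡ 295
103^60 ≡ 1
Hence ord(103) = 60.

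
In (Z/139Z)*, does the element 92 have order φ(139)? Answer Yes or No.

Yes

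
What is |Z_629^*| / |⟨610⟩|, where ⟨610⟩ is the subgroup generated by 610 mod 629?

8

The order of 610 must divide φ(629) = φ(17·37) = (17−1)·(37−1) = 16·36 = 576 = 2^6 · 3^2.
Divisors of 576: 1, 2, 3, 4, 6, 8, 9, 12, 16, 18, 24, 32, 36, 48, 64, 72, 96, 144, 192, 288, 576.
Compute 610^d (mod 629) for the divisors d until we hit 1:
610^1 ≡ 610
610^2 ≡ 361
610^3 ≡ 60
610^4 ≡ 118
610^6 ≡ 455
610^8 ≡ 86
610^9 ≡ 253
610^12 ≡ 84
610^16 ≡ 477
610^18 ≡ 480
610^24 ≡ 137
610^32 ≡ 460
610^36 ≡ 186
610^48 ≡ 528
610^64 ≡ 256
610^72 ≡ 1
Thus |⟨610⟩| = ord(610) = 72.
[(Z/629Z)^× : ⟨610⟩] = 576/72 = 8.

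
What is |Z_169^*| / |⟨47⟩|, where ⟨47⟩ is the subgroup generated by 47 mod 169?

Since 47 ∈ (Z/169Z)^×, its order divides φ(169) = φ(13^2) = 13·(13−1) = 156 = 2^2 · 3 · 13.
Divisors of 156: 1, 2, 3, 4, 6, 12, 13, 26, 39, 52, 78, 156.
Test each divisor d:
47^1 ≡ 47 (mod 169)
47^2 ≡ 12 (mod 169)
47^3 ≡ 57 (mod 169)
47^4 ≡ 144 (mod 169)
47^6 ≡ 38 (mod 169)
47^12 ≡ 92 (mod 169)
47^13 ≡ 99 (mod 169)
47^26 ≡ 168 (mod 169)
47^39 ≡ 70 (mod 169)
47^52 ≡ 1 (mod 169) ✓
So ord_169(47) = 52, hence |⟨47⟩| = 52.
The index is φ(169) / ord(47) = 156 / 52 = 3.

3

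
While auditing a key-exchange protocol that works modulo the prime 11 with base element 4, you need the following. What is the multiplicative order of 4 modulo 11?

5

ord(4) | φ(11) = 11 − 1 = 10 = 2 · 5.
Divisors of 10: 1, 2, 5, 10.
Check 4^d mod 11 for each divisor in increasing order:
4^1 ≡ 4
4^2 ≡ 5
4^5 ≡ 1
Hence ord(4) = 5.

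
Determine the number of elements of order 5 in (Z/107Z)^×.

φ(107) = 107 − 1 = 106 = 2 · 53.
In a cyclic group of order 106, there are φ(d) elements of order d for each divisor d of 106, and zero for non-divisors.
5 does not divide 106, so no element of (Z/107Z)^× has order 5.

0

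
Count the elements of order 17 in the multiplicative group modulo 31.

0

φ(31) = 31 − 1 = 30 = 2 · 3 · 5.
In a cyclic group of order 30, there are φ(d) elements of order d for each divisor d of 30, and zero for non-divisors.
Since 17 ∤ 30, the count is 0.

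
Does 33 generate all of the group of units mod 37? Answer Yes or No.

φ(37) = 37 − 1 = 36 = 2^2 · 3^2.
An element g generates (Z/37Z)^× iff g^(36/q) ≢ 1 (mod 37) for each prime q ∈ {2, 3}.
33^18 ≡ 1 (mod 37)  [q = 2: ≡ 1 ✗]
33^12 ≡ 10 (mod 37)  [q = 3: ≢ 1 ✓]
Since 33^18 ≡ 1, the order of 33 divides 18 < 36, so 33 is not a primitive root.

No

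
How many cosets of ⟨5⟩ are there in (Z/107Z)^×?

By Lagrange's theorem, ord_107(5) divides φ(107) = 107 − 1 = 106 = 2 · 53.
Divisors of 106: 1, 2, 53, 106.
Evaluate successive powers at the divisors of 106:
5^1 ≡ 5 (mod 107)
5^2 ≡ 25 (mod 107)
5^53 ≡ 106 (mod 107)
5^106 ≡ 1 (mod 107) ✓
So ord_107(5) = 106, hence |⟨5⟩| = 106.
The index is φ(107) / ord(5) = 106 / 106 = 1.

1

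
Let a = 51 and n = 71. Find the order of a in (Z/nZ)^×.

14

By Lagrange's theorem, ord_71(51) divides φ(71) = 71 − 1 = 70 = 2 · 5 · 7.
Divisors of 70: 1, 2, 5, 7, 10, 14, 35, 70.
Test each divisor d:
51^1 ≡ 51 (mod 71)
51^2 ≡ 45 (mod 71)
51^5 ≡ 41 (mod 71)
51^7 ≡ 70 (mod 71)
51^10 ≡ 48 (mod 71)
51^14 ≡ 1 (mod 71) ✓
The smallest such exponent is 14, so the order of 51 is 14.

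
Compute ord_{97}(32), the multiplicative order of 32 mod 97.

Since 32 ∈ (Z/97Z)^×, its order divides φ(97) = 97 − 1 = 96 = 2^5 · 3.
Divisors of 96: 1, 2, 3, 4, 6, 8, 12, 16, 24, 32, 48, 96.
Evaluate successive powers at the divisors of 96:
32^1 ≡ 32 (mod 97)
32^2 ≡ 54 (mod 97)
32^3 ≡ 79 (mod 97)
32^4 ≡ 6 (mod 97)
32^6 ≡ 33 (mod 97)
32^8 ≡ 36 (mod 97)
32^12 ≡ 22 (mod 97)
32^16 ≡ 35 (mod 97)
32^24 ≡ 96 (mod 97)
32^32 ≡ 61 (mod 97)
32^48 ≡ 1 (mod 97) ✓
So ord_97(32) = 48.

48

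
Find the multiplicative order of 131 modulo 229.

228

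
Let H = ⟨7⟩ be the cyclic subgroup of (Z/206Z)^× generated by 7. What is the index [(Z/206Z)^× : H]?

The order of 7 must divide φ(206) = φ(2)·φ(103) = 1·102 = 102 = 2 · 3 · 17.
Divisors of 102: 1, 2, 3, 6, 17, 34, 51, 102.
Compute 7^d (mod 206) for the divisors d until we hit 1:
7^1 ≡ 7
7^2 ≡ 49
7^3 ≡ 137
7^6 ≡ 23
7^17 ≡ 149
7^34 ≡ 159
7^51 ≡ 1
So ord_206(7) = 51, hence |⟨7⟩| = 51.
Index = |(Z/206Z)^×| / |⟨7⟩| = 102 / 51 = 2.

2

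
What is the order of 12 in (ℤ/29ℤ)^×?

4

Since 12 ∈ (Z/29Z)^×, its order divides φ(29) = 29 − 1 = 28 = 2^2 · 7.
Divisors of 28: 1, 2, 4, 7, 14, 28.
Test each divisor d:
12^1 ≡ 12
12^2 ≡ 28
12^4 ≡ 1
Hence ord(12) = 4.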